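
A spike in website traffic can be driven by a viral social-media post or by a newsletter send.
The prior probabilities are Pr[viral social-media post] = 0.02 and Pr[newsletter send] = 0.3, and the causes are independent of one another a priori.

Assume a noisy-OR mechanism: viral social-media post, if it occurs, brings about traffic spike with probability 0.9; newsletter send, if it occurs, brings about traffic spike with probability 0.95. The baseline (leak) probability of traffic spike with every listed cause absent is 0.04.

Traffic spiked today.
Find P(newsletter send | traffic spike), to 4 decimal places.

Under noisy-OR, P(traffic spike | causes) = 1 − (1−0.04)·∏(1−qᵢ) over the active causes.
By total probability over the 4 (viral social-media post, newsletter send) configurations:
  P(traffic spike) = 0.04*0.98*0.7 + 0.952*0.98*0.3 + 0.904*0.02*0.7 + 0.9952*0.02*0.3
        = 0.027440 + 0.279888 + 0.012656 + 0.005971 = 0.325955
Configurations with newsletter send contribute 0.285859, so
  P(newsletter send | traffic spike) = 0.285859 / 0.325955 ≈ 0.8770

P(newsletter send | traffic spike) ≈ 0.8770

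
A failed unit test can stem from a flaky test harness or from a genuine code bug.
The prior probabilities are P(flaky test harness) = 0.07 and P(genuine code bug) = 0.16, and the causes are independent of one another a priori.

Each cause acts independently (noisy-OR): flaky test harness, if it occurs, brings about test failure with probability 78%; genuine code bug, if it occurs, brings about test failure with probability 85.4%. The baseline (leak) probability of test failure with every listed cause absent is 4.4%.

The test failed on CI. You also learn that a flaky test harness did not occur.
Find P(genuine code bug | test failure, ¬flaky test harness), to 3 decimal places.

Under noisy-OR, P(test failure | causes) = 1 − (1−0.044)·∏(1−qᵢ) over the active causes.
Numerator (weight on configurations with genuine code bug): 0.860424×0.16 = 0.137668
The normalizing constant is 0.044×0.84 + 0.860424×0.16 = 0.174628
Posterior = 0.137668 / 0.174628 ≈ 0.788

P(genuine code bug | test failure, ¬flaky test harness) ≈ 0.788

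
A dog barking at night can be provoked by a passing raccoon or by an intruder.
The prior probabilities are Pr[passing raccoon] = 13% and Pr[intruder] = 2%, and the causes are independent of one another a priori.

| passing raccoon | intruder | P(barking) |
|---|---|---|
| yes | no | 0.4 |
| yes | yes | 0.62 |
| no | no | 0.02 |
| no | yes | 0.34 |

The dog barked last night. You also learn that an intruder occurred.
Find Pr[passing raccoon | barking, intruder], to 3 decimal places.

P(barking | intruder) = 0.34·0.87 + 0.62·0.13 = 0.295800 + 0.080600 = 0.376400
Restricting to configurations with passing raccoon present: 0.62·0.13 = 0.080600.
So P(passing raccoon | barking, intruder) = 0.080600/0.376400 ≈ 0.214.

Pr[passing raccoon | barking, intruder] ≈ 0.214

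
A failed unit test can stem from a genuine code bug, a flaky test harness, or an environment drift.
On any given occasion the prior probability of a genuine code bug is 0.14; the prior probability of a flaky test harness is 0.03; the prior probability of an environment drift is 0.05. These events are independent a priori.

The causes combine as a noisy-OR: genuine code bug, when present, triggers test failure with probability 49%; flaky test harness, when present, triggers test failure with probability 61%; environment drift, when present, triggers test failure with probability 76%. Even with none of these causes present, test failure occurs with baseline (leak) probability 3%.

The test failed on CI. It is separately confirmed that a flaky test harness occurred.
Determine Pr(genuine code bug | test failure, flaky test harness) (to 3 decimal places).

Pr(genuine code bug | test failure, flaky test harness) ≈ 0.172

Under noisy-OR, P(test failure | causes) = 1 − (1−0.03)·∏(1−qᵢ) over the active causes.
P(test failure | flaky test harness) = 0.6217·0.86·0.95 + 0.909208·0.86·0.05 + 0.807067·0.14·0.95 + 0.953696·0.14·0.05 = 0.507929 + 0.039096 + 0.107340 + 0.006676 = 0.661041
Restricting to configurations with genuine code bug present: 0.107340 + 0.006676 = 0.114016.
So P(genuine code bug | test failure, flaky test harness) = 0.114016/0.661041 ≈ 0.172.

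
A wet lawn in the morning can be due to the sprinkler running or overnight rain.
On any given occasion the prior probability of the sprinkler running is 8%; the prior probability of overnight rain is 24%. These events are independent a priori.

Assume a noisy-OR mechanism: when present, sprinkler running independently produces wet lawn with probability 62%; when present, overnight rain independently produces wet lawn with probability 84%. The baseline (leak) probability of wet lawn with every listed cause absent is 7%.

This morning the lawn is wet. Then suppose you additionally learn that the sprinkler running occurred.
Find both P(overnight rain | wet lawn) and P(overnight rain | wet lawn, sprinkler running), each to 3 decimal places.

P(overnight rain | wet lawn) ≈ 0.700; P(overnight rain | wet lawn, sprinkler running) ≈ 0.315

Under noisy-OR, P(wet lawn | causes) = 1 − (1−0.07)·∏(1−qᵢ) over the active causes.
Numerator (weight on configurations with overnight rain): 0.187945 + 0.018114 = 0.206059
Denominator P(wet lawn): 0.07*0.92*0.76 + 0.8512*0.92*0.24 + 0.6466*0.08*0.76 + 0.943456*0.08*0.24 = 0.294316
Posterior = 0.206059 / 0.294316 ≈ 0.700

With the extra evidence:
P(wet lawn | sprinkler running) = 0.6466·0.76 + 0.943456·0.24 = 0.491416 + 0.226429 = 0.717845
Restricting to configurations with overnight rain present: 0.943456·0.24 = 0.226429.
So P(overnight rain | wet lawn, sprinkler running) = 0.226429/0.717845 ≈ 0.315.
— sprinkler running explains away the evidence for overnight rain.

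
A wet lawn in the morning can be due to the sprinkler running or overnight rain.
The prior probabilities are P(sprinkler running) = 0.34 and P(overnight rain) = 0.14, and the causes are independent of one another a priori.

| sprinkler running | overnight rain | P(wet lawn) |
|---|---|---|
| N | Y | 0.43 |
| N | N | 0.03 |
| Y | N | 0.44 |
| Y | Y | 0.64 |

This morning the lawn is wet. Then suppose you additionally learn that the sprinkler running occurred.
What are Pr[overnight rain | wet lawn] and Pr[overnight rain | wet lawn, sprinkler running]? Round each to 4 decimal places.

Pr[overnight rain | wet lawn] ≈ 0.3252; Pr[overnight rain | wet lawn, sprinkler running] ≈ 0.1915

Enumerate the 4 (sprinkler running, overnight rain) configurations and weight by the priors:
  P(wet lawn) = 0.03*0.66*0.86 + 0.43*0.66*0.14 + 0.44*0.34*0.86 + 0.64*0.34*0.14
        = 0.017028 + 0.039732 + 0.128656 + 0.030464 = 0.215880
The terms with overnight rain present sum to 0.070196, so
  P(overnight rain | wet lawn) = 0.070196 / 0.215880 ≈ 0.3252

With the extra evidence:
Sum P(wet lawn|·) weighted by the priors over both values of overnight rain:
  P(wet lawn | sprinkler running) = 0.44*0.86 + 0.64*0.14
        = 0.378400 + 0.089600 = 0.468000
Keeping only the overnight rain-present terms gives 0.089600, so
  P(overnight rain | wet lawn, sprinkler running) = 0.089600 / 0.468000 ≈ 0.1915
This is intercausal reasoning (explaining away): once sprinkler running accounts for the wet lawn, overnight rain becomes less likely.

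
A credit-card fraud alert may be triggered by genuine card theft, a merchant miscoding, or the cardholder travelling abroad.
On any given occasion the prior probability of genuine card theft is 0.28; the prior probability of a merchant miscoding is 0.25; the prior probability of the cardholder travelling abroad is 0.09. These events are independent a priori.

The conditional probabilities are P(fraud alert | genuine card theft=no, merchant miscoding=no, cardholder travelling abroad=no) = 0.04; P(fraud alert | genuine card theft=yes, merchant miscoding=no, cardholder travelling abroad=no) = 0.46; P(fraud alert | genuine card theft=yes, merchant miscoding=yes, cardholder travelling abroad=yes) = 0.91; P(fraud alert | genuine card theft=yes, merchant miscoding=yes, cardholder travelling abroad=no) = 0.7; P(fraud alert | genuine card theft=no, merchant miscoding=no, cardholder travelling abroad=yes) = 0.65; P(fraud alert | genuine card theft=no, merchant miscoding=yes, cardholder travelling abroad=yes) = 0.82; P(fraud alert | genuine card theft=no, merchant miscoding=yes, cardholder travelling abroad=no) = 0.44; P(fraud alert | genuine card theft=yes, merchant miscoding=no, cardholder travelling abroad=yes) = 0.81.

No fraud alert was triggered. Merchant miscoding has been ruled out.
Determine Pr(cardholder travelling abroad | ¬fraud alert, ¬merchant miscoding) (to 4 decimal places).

Pr(cardholder travelling abroad | ¬fraud alert, ¬merchant miscoding) ≈ 0.0346

Sum P(¬fraud alert|·) weighted by the priors over the 4 (genuine card theft, cardholder travelling abroad) configurations:
  P(¬fraud alert | ¬merchant miscoding) = 0.96*0.72*0.91 + 0.35*0.72*0.09 + 0.54*0.28*0.91 + 0.19*0.28*0.09
        = 0.628992 + 0.022680 + 0.137592 + 0.004788 = 0.794052
Keeping only the cardholder travelling abroad-present terms gives 0.027468, so
  P(cardholder travelling abroad | ¬fraud alert, ¬merchant miscoding) = 0.027468 / 0.794052 ≈ 0.0346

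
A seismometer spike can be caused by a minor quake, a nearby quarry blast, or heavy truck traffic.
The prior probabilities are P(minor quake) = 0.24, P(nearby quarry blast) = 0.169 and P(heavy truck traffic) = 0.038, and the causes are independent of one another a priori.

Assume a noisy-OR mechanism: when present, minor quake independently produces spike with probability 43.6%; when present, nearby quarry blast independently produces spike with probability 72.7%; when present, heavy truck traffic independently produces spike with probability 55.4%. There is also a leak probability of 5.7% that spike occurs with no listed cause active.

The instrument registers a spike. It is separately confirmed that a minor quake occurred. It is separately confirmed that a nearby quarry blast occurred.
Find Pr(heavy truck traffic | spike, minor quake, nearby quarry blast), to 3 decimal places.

Pr(heavy truck traffic | spike, minor quake, nearby quarry blast) ≈ 0.041

Under noisy-OR, P(spike | causes) = 1 − (1−0.057)·∏(1−qᵢ) over the active causes.
By total probability over both values of heavy truck traffic:
  P(spike | minor quake, nearby quarry blast) = 0.854804*0.962 + 0.935243*0.038
        = 0.822321 + 0.035539 = 0.857860
Keeping only the heavy truck traffic-present terms gives 0.035539, so
  P(heavy truck traffic | spike, minor quake, nearby quarry blast) = 0.035539 / 0.857860 ≈ 0.041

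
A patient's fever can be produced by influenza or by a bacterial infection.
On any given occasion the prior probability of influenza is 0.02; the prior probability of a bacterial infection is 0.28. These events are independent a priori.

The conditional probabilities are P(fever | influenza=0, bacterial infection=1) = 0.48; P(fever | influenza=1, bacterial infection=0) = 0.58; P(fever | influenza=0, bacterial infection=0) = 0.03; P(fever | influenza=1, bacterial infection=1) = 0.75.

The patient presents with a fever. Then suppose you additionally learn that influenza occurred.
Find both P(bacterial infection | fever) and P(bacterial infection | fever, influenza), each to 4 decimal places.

P(fever) = 0.03·0.98·0.72 + 0.48·0.98·0.28 + 0.58·0.02·0.72 + 0.75·0.02·0.28 = 0.021168 + 0.131712 + 0.008352 + 0.004200 = 0.165432
Of this, 0.135912 comes from 0.131712 + 0.004200 (the bacterial infection=true cases).
So P(bacterial infection | fever) = 0.135912/0.165432 ≈ 0.8216.

Now also conditioning on influenza=true:
For the numerator, keep only bacterial infection=true terms: 0.75·0.28 = 0.210000
Denominator P(fever | influenza): 0.58·0.72 + 0.75·0.28 = 0.627600
Posterior = 0.210000 / 0.627600 ≈ 0.3346
Conditioning on influenza lowers the posterior on bacterial infection: the classic explaining-away effect in a common-effect structure.

P(bacterial infection | fever) ≈ 0.8216; P(bacterial infection | fever, influenza) ≈ 0.3346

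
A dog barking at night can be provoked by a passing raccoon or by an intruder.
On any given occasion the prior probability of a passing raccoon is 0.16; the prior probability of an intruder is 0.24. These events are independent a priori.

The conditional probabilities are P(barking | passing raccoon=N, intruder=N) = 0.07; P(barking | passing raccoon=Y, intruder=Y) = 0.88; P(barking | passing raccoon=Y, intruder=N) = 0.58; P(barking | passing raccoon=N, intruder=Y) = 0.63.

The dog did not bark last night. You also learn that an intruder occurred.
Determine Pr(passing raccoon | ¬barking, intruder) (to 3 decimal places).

Sum P(¬barking|·) weighted by the priors over both values of passing raccoon:
  P(¬barking | intruder) = 0.37*0.84 + 0.12*0.16
        = 0.310800 + 0.019200 = 0.330000
The terms with passing raccoon present sum to 0.019200, so
  P(passing raccoon | ¬barking, intruder) = 0.019200 / 0.330000 ≈ 0.058

Pr(passing raccoon | ¬barking, intruder) ≈ 0.058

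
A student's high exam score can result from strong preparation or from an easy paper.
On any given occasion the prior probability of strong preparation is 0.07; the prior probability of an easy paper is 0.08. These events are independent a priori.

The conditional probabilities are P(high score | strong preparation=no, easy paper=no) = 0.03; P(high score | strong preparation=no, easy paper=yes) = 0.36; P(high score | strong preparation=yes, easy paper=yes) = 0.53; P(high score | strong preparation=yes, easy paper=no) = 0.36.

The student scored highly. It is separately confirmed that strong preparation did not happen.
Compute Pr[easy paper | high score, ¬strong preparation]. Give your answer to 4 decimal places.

Pr[easy paper | high score, ¬strong preparation] ≈ 0.5106

Numerator (weight on configurations with easy paper): 0.36·0.08 = 0.028800
Denominator P(high score | ¬strong preparation): 0.03·0.92 + 0.36·0.08 = 0.056400
Posterior = 0.028800 / 0.056400 ≈ 0.5106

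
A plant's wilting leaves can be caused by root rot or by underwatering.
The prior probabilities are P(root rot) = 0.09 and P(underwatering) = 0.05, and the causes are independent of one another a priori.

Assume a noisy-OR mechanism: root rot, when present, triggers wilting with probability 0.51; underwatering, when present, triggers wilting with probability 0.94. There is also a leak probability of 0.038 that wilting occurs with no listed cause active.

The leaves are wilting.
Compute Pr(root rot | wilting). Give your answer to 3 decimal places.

Under noisy-OR, P(wilting | causes) = 1 − (1−0.038)·∏(1−qᵢ) over the active causes.
Numerator (weight on configurations with root rot): 0.045197 + 0.004373 = 0.049570
Normalizer over all consistent configurations: 0.038×0.91×0.95 + 0.94228×0.91×0.05 + 0.52862×0.09×0.95 + 0.971717×0.09×0.05 = 0.125295
P(root rot | wilting) = 0.049570/0.125295 ≈ 0.396

Pr(root rot | wilting) ≈ 0.396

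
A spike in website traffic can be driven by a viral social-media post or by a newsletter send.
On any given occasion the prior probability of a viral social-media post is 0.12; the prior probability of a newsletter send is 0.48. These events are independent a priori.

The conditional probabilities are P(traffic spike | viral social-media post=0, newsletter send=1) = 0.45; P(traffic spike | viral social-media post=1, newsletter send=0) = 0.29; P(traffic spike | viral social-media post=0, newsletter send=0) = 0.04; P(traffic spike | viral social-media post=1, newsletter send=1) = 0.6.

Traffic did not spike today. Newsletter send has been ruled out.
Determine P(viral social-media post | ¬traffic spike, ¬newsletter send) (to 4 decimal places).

P(¬traffic spike | ¬newsletter send) = 0.96·0.88 + 0.71·0.12 = 0.844800 + 0.085200 = 0.930000
Of this, 0.085200 comes from 0.71·0.12 (the viral social-media post=true cases).
So P(viral social-media post | ¬traffic spike, ¬newsletter send) = 0.085200/0.930000 ≈ 0.0916.

P(viral social-media post | ¬traffic spike, ¬newsletter send) ≈ 0.0916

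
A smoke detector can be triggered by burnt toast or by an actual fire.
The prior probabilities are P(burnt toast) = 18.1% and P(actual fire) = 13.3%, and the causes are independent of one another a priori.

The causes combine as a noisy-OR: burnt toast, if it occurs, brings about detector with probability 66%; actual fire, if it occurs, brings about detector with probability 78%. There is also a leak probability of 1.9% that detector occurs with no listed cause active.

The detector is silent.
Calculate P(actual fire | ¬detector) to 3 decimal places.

P(actual fire | ¬detector) ≈ 0.033

Under noisy-OR, P(detector | causes) = 1 − (1−0.019)·∏(1−qᵢ) over the active causes.
Weight on actual fire=true, given the evidence: 0.023509 + 0.001766 = 0.025275
Denominator P(¬detector): 0.981·0.819·0.867 + 0.21582·0.819·0.133 + 0.33354·0.181·0.867 + 0.073379·0.181·0.133 = 0.774198
Posterior = 0.025275 / 0.774198 ≈ 0.033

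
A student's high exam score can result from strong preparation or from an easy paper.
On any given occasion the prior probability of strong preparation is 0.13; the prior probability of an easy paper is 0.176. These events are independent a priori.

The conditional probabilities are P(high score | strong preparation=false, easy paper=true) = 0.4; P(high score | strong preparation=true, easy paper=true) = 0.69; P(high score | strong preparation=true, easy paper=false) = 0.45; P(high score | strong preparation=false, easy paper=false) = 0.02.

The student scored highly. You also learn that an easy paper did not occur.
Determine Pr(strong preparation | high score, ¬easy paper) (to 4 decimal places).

Enumerate both values of strong preparation and weight by the priors:
  P(high score | ¬easy paper) = 0.02×0.87 + 0.45×0.13
        = 0.017400 + 0.058500 = 0.075900
Keeping only the strong preparation-present terms gives 0.058500, so
  P(strong preparation | high score, ¬easy paper) = 0.058500 / 0.075900 ≈ 0.7708

Pr(strong preparation | high score, ¬easy paper) ≈ 0.7708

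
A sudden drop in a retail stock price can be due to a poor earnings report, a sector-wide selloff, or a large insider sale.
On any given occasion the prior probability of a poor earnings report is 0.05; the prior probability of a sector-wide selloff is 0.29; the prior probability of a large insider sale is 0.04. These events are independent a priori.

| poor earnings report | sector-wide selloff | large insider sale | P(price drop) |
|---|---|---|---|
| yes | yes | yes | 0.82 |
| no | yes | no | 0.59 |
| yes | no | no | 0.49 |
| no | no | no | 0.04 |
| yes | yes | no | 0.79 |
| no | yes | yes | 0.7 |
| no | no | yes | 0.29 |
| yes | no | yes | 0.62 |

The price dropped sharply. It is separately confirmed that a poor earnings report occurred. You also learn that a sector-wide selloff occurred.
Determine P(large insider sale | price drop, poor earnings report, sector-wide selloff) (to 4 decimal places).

For the numerator, keep only large insider sale=true terms: 0.82·0.04 = 0.032800
Normalizer over all consistent configurations: 0.79·0.96 + 0.82·0.04 = 0.791200
Posterior = 0.032800 / 0.791200 ≈ 0.0415

P(large insider sale | price drop, poor earnings report, sector-wide selloff) ≈ 0.0415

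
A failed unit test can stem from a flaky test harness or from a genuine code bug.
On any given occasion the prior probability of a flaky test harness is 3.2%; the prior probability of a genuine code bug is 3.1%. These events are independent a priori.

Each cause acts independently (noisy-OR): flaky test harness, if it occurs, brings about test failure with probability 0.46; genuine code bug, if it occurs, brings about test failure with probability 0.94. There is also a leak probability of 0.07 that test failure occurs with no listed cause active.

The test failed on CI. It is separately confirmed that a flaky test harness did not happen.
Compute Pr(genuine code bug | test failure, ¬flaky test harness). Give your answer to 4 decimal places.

Pr(genuine code bug | test failure, ¬flaky test harness) ≈ 0.3014

Under noisy-OR, P(test failure | causes) = 1 − (1−0.07)·∏(1−qᵢ) over the active causes.
P(test failure | ¬flaky test harness) = 0.07×0.969 + 0.9442×0.031 = 0.067830 + 0.029270 = 0.097100
Restricting to configurations with genuine code bug present: 0.9442×0.031 = 0.029270.
Hence the posterior is 0.029270/0.097100 ≈ 0.3014.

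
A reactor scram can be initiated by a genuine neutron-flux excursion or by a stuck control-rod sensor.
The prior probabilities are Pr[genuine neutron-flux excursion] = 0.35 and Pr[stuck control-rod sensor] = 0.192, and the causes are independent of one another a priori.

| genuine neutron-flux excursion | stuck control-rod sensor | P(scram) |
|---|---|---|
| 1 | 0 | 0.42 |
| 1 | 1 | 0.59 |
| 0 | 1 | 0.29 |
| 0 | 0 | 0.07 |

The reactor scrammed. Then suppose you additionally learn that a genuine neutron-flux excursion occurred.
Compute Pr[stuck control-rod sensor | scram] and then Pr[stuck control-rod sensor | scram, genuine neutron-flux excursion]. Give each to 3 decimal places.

Numerator (weight on configurations with stuck control-rod sensor): 0.036192 + 0.039648 = 0.075840
Normalizer over all consistent configurations: 0.07*0.65*0.808 + 0.29*0.65*0.192 + 0.42*0.35*0.808 + 0.59*0.35*0.192 = 0.231380
Posterior = 0.075840 / 0.231380 ≈ 0.328

Now condition on the additional information:
P(scram | genuine neutron-flux excursion) = 0.42×0.808 + 0.59×0.192 = 0.339360 + 0.113280 = 0.452640
Of this, 0.113280 comes from 0.59×0.192 (the stuck control-rod sensor=true cases).
So P(stuck control-rod sensor | scram, genuine neutron-flux excursion) = 0.113280/0.452640 ≈ 0.250.
— genuine neutron-flux excursion explains away the evidence for stuck control-rod sensor.

Pr[stuck control-rod sensor | scram] ≈ 0.328; Pr[stuck control-rod sensor | scram, genuine neutron-flux excursion] ≈ 0.250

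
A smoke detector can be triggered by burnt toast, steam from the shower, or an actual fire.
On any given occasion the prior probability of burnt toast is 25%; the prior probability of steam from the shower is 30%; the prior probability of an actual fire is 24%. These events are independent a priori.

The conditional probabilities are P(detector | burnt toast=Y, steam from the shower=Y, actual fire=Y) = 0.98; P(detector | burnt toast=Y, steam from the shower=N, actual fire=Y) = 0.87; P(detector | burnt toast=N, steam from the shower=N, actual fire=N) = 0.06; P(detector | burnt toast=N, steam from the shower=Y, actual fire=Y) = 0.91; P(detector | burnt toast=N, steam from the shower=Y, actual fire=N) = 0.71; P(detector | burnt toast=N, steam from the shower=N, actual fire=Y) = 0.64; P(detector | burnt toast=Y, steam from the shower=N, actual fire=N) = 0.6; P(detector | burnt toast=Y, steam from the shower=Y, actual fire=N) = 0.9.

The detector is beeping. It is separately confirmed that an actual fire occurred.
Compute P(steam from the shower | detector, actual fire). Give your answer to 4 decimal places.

P(steam from the shower | detector, actual fire) ≈ 0.3630

By total probability over the 4 (burnt toast, steam from the shower) configurations:
  P(detector | actual fire) = 0.64*0.75*0.7 + 0.91*0.75*0.3 + 0.87*0.25*0.7 + 0.98*0.25*0.3
        = 0.336000 + 0.204750 + 0.152250 + 0.073500 = 0.766500
Configurations with steam from the shower contribute 0.278250, so
  P(steam from the shower | detector, actual fire) = 0.278250 / 0.766500 ≈ 0.3630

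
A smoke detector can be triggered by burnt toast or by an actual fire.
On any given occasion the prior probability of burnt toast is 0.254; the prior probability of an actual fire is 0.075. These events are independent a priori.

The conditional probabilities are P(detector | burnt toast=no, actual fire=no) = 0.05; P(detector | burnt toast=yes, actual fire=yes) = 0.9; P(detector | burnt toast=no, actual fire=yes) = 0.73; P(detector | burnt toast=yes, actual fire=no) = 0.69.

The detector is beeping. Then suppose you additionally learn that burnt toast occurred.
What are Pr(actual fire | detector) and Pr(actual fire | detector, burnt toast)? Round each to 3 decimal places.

Enumerate the 4 (burnt toast, actual fire) configurations and weight by the priors:
  P(detector) = 0.05*0.746*0.925 + 0.73*0.746*0.075 + 0.69*0.254*0.925 + 0.9*0.254*0.075
        = 0.034502 + 0.040843 + 0.162115 + 0.017145 = 0.254605
The terms with actual fire present sum to 0.057988, so
  P(actual fire | detector) = 0.057988 / 0.254605 ≈ 0.228

With the extra evidence:
Numerator (weight on configurations with actual fire): 0.9*0.075 = 0.067500
Normalizer over all consistent configurations: 0.69*0.925 + 0.9*0.075 = 0.705750
Posterior = 0.067500 / 0.705750 ≈ 0.096

Pr(actual fire | detector) ≈ 0.228; Pr(actual fire | detector, burnt toast) ≈ 0.096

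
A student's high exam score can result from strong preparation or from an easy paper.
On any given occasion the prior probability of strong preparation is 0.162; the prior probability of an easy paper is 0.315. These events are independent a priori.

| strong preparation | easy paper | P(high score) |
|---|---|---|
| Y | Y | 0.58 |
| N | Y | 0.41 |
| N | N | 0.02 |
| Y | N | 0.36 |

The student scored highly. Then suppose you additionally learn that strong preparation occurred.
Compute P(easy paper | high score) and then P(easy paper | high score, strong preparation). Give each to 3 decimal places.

P(easy paper | high score) ≈ 0.728; P(easy paper | high score, strong preparation) ≈ 0.426

P(high score) = 0.02·0.838·0.685 + 0.41·0.838·0.315 + 0.36·0.162·0.685 + 0.58·0.162·0.315 = 0.011481 + 0.108228 + 0.039949 + 0.029597 = 0.189255
Restricting to configurations with easy paper present: 0.108228 + 0.029597 = 0.137825.
So P(easy paper | high score) = 0.137825/0.189255 ≈ 0.728.

Now also conditioning on strong preparation=true:
Numerator (weight on configurations with easy paper): 0.58·0.315 = 0.182700
Denominator P(high score | strong preparation): 0.36·0.685 + 0.58·0.315 = 0.429300
Posterior = 0.182700 / 0.429300 ≈ 0.426
The drop from 0.728 to 0.426 is the explaining-away (discounting) effect.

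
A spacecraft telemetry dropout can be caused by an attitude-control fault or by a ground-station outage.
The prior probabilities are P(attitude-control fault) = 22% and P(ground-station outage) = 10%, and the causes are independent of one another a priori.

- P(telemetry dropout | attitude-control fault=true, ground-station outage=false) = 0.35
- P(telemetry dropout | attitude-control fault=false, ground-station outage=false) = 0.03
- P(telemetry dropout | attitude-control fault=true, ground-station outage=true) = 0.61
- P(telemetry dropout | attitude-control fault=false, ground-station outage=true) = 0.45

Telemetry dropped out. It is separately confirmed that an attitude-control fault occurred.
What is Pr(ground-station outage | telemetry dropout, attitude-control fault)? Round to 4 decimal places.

For the numerator, keep only ground-station outage=true terms: 0.61·0.1 = 0.061000
Normalizer over all consistent configurations: 0.35·0.9 + 0.61·0.1 = 0.376000
P(ground-station outage | telemetry dropout, attitude-control fault) = 0.061000/0.376000 ≈ 0.1622

Pr(ground-station outage | telemetry dropout, attitude-control fault) ≈ 0.1622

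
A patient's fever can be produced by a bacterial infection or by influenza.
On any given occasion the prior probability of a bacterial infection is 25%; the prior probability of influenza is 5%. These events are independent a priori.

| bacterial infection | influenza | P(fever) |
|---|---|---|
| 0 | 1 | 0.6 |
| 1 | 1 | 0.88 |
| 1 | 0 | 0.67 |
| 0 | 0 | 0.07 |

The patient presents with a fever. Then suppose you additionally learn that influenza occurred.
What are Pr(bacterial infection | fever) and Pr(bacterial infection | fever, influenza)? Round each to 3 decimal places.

Pr(bacterial infection | fever) ≈ 0.702; Pr(bacterial infection | fever, influenza) ≈ 0.328

P(fever) = 0.07×0.75×0.95 + 0.6×0.75×0.05 + 0.67×0.25×0.95 + 0.88×0.25×0.05 = 0.049875 + 0.022500 + 0.159125 + 0.011000 = 0.242500
The bacterial infection-present share is 0.159125 + 0.011000 = 0.170125.
So P(bacterial infection | fever) = 0.170125/0.242500 ≈ 0.702.

With the extra evidence:
Enumerate both values of bacterial infection and weight by the priors:
  P(fever | influenza) = 0.6×0.75 + 0.88×0.25
        = 0.450000 + 0.220000 = 0.670000
Configurations with bacterial infection contribute 0.220000, so
  P(bacterial infection | fever, influenza) = 0.220000 / 0.670000 ≈ 0.328
The drop from 0.702 to 0.328 is the explaining-away (discounting) effect.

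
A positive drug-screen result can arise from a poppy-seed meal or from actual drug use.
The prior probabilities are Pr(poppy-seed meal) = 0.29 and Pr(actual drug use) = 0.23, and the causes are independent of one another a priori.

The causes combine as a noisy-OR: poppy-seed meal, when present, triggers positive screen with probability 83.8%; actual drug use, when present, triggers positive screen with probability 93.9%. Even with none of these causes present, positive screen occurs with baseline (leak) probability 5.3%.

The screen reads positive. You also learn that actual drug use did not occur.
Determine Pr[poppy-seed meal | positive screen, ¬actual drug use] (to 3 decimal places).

Under noisy-OR, P(positive screen | causes) = 1 − (1−0.053)·∏(1−qᵢ) over the active causes.
Enumerate both values of poppy-seed meal and weight by the priors:
  P(positive screen | ¬actual drug use) = 0.053×0.71 + 0.846586×0.29
        = 0.037630 + 0.245510 = 0.283140
Keeping only the poppy-seed meal-present terms gives 0.245510, so
  P(poppy-seed meal | positive screen, ¬actual drug use) = 0.245510 / 0.283140 ≈ 0.867

Pr[poppy-seed meal | positive screen, ¬actual drug use] ≈ 0.867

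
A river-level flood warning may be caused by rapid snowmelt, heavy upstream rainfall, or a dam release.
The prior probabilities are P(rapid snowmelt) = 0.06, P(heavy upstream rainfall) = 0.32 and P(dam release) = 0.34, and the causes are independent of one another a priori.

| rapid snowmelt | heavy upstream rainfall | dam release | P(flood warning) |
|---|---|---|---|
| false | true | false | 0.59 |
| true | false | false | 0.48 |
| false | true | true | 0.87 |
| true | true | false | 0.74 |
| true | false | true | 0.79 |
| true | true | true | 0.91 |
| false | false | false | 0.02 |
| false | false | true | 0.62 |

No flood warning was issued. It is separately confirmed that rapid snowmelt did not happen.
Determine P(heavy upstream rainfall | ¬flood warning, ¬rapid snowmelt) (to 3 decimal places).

P(heavy upstream rainfall | ¬flood warning, ¬rapid snowmelt) ≈ 0.160

For the numerator, keep only heavy upstream rainfall=true terms: 0.086592 + 0.014144 = 0.100736
Normalizer over all consistent configurations: 0.98·0.68·0.66 + 0.38·0.68·0.34 + 0.41·0.32·0.66 + 0.13·0.32·0.34 = 0.628416
Posterior = 0.100736 / 0.628416 ≈ 0.160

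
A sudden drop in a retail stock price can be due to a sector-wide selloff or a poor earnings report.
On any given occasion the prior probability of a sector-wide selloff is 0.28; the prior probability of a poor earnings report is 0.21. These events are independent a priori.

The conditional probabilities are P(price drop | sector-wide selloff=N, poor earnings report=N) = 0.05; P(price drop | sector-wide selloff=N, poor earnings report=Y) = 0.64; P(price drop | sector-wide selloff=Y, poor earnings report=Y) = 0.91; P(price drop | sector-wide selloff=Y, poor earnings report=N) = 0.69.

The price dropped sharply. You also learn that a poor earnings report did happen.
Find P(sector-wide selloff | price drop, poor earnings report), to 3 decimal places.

Sum P(price drop|·) weighted by the priors over both values of sector-wide selloff:
  P(price drop | poor earnings report) = 0.64*0.72 + 0.91*0.28
        = 0.460800 + 0.254800 = 0.715600
Configurations with sector-wide selloff contribute 0.254800, so
  P(sector-wide selloff | price drop, poor earnings report) = 0.254800 / 0.715600 ≈ 0.356

P(sector-wide selloff | price drop, poor earnings report) ≈ 0.356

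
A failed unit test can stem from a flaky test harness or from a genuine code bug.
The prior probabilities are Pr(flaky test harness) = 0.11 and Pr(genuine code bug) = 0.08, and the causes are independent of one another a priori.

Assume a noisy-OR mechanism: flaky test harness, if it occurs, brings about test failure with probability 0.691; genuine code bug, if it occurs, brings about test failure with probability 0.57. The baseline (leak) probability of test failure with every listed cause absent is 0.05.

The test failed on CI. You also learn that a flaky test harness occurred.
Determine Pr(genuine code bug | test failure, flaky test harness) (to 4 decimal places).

Under noisy-OR, P(test failure | causes) = 1 − (1−0.05)·∏(1−qᵢ) over the active causes.
For the numerator, keep only genuine code bug=true terms: 0.873773·0.08 = 0.069902
Denominator P(test failure | flaky test harness): 0.70645·0.92 + 0.873773·0.08 = 0.719836
P(genuine code bug | test failure, flaky test harness) = 0.069902/0.719836 ≈ 0.0971

Pr(genuine code bug | test failure, flaky test harness) ≈ 0.0971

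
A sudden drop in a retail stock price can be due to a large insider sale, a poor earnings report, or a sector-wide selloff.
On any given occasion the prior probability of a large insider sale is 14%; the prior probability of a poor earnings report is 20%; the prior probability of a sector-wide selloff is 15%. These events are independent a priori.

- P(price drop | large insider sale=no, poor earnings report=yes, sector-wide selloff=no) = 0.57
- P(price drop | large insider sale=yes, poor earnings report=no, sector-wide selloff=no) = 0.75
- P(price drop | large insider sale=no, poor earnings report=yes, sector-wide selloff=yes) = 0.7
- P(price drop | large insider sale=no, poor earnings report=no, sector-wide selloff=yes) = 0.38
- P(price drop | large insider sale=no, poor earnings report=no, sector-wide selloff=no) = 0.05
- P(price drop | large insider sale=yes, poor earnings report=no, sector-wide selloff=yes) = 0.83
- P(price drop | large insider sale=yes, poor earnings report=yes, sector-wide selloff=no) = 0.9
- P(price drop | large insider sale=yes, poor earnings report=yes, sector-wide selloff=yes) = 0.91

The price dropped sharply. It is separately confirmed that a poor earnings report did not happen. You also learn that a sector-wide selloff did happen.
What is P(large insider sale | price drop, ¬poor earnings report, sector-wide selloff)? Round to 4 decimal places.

P(price drop | ¬poor earnings report, sector-wide selloff) = 0.38×0.86 + 0.83×0.14 = 0.326800 + 0.116200 = 0.443000
Restricting to configurations with large insider sale present: 0.83×0.14 = 0.116200.
So P(large insider sale | price drop, ¬poor earnings report, sector-wide selloff) = 0.116200/0.443000 ≈ 0.2623.

P(large insider sale | price drop, ¬poor earnings report, sector-wide selloff) ≈ 0.2623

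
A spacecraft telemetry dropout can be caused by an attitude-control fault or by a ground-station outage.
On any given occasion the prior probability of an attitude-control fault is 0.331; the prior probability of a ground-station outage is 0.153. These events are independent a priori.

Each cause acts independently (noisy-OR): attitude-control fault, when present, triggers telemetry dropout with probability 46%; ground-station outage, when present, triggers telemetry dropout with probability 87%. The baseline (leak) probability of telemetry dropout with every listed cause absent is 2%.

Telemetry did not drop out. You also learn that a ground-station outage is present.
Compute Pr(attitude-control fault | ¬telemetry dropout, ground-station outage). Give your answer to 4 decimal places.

Under noisy-OR, P(telemetry dropout | causes) = 1 − (1−0.02)·∏(1−qᵢ) over the active causes.
Weight on attitude-control fault=true, given the evidence: 0.068796*0.331 = 0.022771
Denominator P(¬telemetry dropout | ground-station outage): 0.1274*0.669 + 0.068796*0.331 = 0.108002
Posterior = 0.022771 / 0.108002 ≈ 0.2108

Pr(attitude-control fault | ¬telemetry dropout, ground-station outage) ≈ 0.2108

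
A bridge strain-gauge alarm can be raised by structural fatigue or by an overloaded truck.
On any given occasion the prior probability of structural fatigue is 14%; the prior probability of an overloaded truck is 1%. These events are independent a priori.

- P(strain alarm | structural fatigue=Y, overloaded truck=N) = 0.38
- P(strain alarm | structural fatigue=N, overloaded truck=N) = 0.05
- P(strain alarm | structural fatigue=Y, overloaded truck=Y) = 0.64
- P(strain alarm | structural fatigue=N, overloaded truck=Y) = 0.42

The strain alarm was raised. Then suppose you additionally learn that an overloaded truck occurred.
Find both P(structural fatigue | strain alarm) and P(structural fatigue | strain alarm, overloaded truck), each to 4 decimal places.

P(structural fatigue | strain alarm) ≈ 0.5370; P(structural fatigue | strain alarm, overloaded truck) ≈ 0.1988

P(strain alarm) = 0.05×0.86×0.99 + 0.42×0.86×0.01 + 0.38×0.14×0.99 + 0.64×0.14×0.01 = 0.042570 + 0.003612 + 0.052668 + 0.000896 = 0.099746
Restricting to configurations with structural fatigue present: 0.052668 + 0.000896 = 0.053564.
P(structural fatigue | strain alarm) = 0.053564 / 0.099746 ≈ 0.5370

Now also conditioning on overloaded truck=true:
For the numerator, keep only structural fatigue=true terms: 0.64×0.14 = 0.089600
The normalizing constant is 0.42×0.86 + 0.64×0.14 = 0.450800
Posterior = 0.089600 / 0.450800 ≈ 0.1988
The drop from 0.5370 to 0.1988 is the explaining-away (discounting) effect.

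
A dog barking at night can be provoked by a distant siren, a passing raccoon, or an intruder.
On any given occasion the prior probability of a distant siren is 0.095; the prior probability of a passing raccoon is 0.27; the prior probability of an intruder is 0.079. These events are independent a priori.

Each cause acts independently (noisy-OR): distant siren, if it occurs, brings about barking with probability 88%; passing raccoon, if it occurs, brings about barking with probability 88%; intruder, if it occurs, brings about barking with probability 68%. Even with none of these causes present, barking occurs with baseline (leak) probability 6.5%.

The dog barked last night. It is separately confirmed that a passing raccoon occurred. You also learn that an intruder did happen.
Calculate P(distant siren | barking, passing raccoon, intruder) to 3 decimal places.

P(distant siren | barking, passing raccoon, intruder) ≈ 0.098

Under noisy-OR, P(barking | causes) = 1 − (1−0.065)·∏(1−qᵢ) over the active causes.
P(barking | passing raccoon, intruder) = 0.964096*0.905 + 0.995692*0.095 = 0.872507 + 0.094591 = 0.967098
Of this, 0.094591 comes from 0.995692*0.095 (the distant siren=true cases).
So P(distant siren | barking, passing raccoon, intruder) = 0.094591/0.967098 ≈ 0.098.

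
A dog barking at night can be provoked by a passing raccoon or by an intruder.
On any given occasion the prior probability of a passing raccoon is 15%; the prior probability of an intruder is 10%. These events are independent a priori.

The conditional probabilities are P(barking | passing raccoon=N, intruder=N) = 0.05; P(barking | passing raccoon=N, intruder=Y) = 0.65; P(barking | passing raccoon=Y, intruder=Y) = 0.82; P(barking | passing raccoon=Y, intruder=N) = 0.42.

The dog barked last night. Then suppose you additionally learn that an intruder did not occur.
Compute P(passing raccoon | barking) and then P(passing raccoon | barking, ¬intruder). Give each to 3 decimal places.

P(passing raccoon | barking) ≈ 0.425; P(passing raccoon | barking, ¬intruder) ≈ 0.597

Numerator (weight on configurations with passing raccoon): 0.056700 + 0.012300 = 0.069000
Normalizer over all consistent configurations: 0.05*0.85*0.9 + 0.65*0.85*0.1 + 0.42*0.15*0.9 + 0.82*0.15*0.1 = 0.162500
P(passing raccoon | barking) = 0.069000/0.162500 ≈ 0.425

Now also conditioning on intruder≠true:
By total probability over both values of passing raccoon:
  P(barking | ¬intruder) = 0.05·0.85 + 0.42·0.15
        = 0.042500 + 0.063000 = 0.105500
Keeping only the passing raccoon-present terms gives 0.063000, so
  P(passing raccoon | barking, ¬intruder) = 0.063000 / 0.105500 ≈ 0.597
With intruder excluded, passing raccoon must carry more of the explanatory weight for the barking.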